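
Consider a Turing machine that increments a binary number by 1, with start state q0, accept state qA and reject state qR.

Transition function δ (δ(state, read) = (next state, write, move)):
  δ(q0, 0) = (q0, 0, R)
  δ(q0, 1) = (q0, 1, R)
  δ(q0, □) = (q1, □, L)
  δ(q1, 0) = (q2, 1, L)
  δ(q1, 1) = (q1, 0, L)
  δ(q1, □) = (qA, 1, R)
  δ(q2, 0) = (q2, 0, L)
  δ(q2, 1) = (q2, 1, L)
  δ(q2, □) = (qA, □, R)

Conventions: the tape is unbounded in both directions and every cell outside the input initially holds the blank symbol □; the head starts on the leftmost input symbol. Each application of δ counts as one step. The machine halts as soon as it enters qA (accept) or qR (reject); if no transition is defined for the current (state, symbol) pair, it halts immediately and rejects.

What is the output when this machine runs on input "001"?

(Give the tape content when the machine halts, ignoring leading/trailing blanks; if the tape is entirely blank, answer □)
Step 0: [q0]001 (head at position 0)
Step 1: δ(q0, 0) = (q0, 0, R)  ⊢  0[q0]01 (head at position 1)
Step 2: δ(q0, 0) = (q0, 0, R)  ⊢  00[q0]1 (head at position 2)
Step 3: δ(q0, 1) = (q0, 1, R)  ⊢  001[q0]□ (head at position 3)
Step 4: δ(q0, □) = (q1, □, L)  ⊢  00[q1]1□ (head at position 2)
Step 5: δ(q1, 1) = (q1, 0, L)  ⊢  0[q1]00□ (head at position 1)
Step 6: δ(q1, 0) = (q2, 1, L)  ⊢  [q2]010□ (head at position 0)
Step 7: δ(q2, 0) = (q2, 0, L)  ⊢  [q2]□010□ (head at position -1)
Step 8: δ(q2, □) = (qA, □, R)  ⊢  □[qA]010□ (head at position 0)
The machine is in qA, so it halts and accepts.
Tape content when halted (ignoring surrounding blanks): 010

Final answer: Output: 010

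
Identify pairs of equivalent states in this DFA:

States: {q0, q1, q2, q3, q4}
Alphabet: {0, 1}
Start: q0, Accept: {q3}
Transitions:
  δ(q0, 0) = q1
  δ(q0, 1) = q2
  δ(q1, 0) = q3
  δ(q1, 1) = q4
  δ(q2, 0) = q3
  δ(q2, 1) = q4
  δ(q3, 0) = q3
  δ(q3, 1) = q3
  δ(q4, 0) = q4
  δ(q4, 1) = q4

Using the table-filling algorithm:
Round 0 – mark pairs where exactly one state is accepting: (q0,q3), (q1,q3), (q2,q3), (q3,q4)
Round 1 – newly marked: (q0,q1) [on 0: q1 vs q3, already marked]; (q0,q2) [on 0: q1 vs q3, already marked]; (q1,q4) [on 0: q3 vs q4, already marked]; (q2,q4) [on 0: q3 vs q4, already marked]
Round 2 – newly marked: (q0,q4) [on 0: q1 vs q4, already marked]
No further pairs can be marked.
(q1, q2) unmarked: δ(q1,0)=q3, δ(q2,0)=q3; δ(q1,1)=q4, δ(q2,1)=q4 → equivalent
Equivalent pairs: (q1, q2)

Final answer: Equivalent pairs: (q1, q2)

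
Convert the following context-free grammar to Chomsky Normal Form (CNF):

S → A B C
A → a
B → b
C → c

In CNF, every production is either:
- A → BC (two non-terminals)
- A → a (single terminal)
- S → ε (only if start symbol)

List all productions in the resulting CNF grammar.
The grammar has no ε-productions or unit productions to eliminate.
A → a is already in CNF (single terminal) – keep it.
B → b is already in CNF (single terminal) – keep it.
C → c is already in CNF (single terminal) – keep it.
S → A B C has 3 symbols on the right: break it into binary productions S → A X0, X0 → B C.
Resulting CNF grammar (5 productions): A → a; B → b; C → c; S → A X0; X0 → B C

Final answer: A → a; B → b; C → c; S → A X0; X0 → B C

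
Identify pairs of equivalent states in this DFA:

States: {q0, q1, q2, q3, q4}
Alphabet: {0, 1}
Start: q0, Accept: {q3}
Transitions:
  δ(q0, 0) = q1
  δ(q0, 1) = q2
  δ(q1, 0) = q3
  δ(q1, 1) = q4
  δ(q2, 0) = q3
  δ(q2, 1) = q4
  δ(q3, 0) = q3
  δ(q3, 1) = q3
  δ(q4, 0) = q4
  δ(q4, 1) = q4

Using the table-filling algorithm:
Round 0 – mark pairs where exactly one state is accepting: (q0,q3), (q1,q3), (q2,q3), (q3,q4)
Round 1 – newly marked: (q0,q1) [on 0: q1 vs q3, already marked]; (q0,q2) [on 0: q1 vs q3, already marked]; (q1,q4) [on 0: q3 vs q4, already marked]; (q2,q4) [on 0: q3 vs q4, already marked]
Round 2 – newly marked: (q0,q4) [on 0: q1 vs q4, already marked]
No further pairs can be marked.
(q1, q2) unmarked: δ(q1,0)=q3, δ(q2,0)=q3; δ(q1,1)=q4, δ(q2,1)=q4 → equivalent
Equivalent pairs: (q1, q2)

Final answer: Equivalent pairs: (q1, q2)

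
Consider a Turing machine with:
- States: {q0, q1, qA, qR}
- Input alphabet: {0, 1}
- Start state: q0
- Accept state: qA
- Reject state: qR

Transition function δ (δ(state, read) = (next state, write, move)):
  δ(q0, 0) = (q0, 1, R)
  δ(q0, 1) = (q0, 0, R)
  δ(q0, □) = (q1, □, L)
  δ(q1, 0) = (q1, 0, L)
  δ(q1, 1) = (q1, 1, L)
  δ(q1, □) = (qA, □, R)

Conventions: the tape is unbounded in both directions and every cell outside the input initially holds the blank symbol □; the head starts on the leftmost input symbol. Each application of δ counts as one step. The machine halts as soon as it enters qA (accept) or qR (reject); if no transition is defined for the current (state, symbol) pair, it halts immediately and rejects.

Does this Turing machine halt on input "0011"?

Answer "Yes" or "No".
Step 0: [q0]0011 (head at position 0)
Step 1: δ(q0, 0) = (q0, 1, R)  ⊢  1[q0]011 (head at position 1)
Step 2: δ(q0, 0) = (q0, 1, R)  ⊢  11[q0]11 (head at position 2)
Step 3: δ(q0, 1) = (q0, 0, R)  ⊢  110[q0]1 (head at position 3)
Step 4: δ(q0, 1) = (q0, 0, R)  ⊢  1100[q0]□ (head at position 4)
Step 5: δ(q0, □) = (q1, □, L)  ⊢  110[q1]0□ (head at position 3)
Step 6: δ(q1, 0) = (q1, 0, L)  ⊢  11[q1]00□ (head at position 2)
Step 7: δ(q1, 0) = (q1, 0, L)  ⊢  1[q1]100□ (head at position 1)
Step 8: δ(q1, 1) = (q1, 1, L)  ⊢  [q1]1100□ (head at position 0)
Step 9: δ(q1, 1) = (q1, 1, L)  ⊢  [q1]□1100□ (head at position -1)
Step 10: δ(q1, □) = (qA, □, R)  ⊢  □[qA]1100□ (head at position 0)
The machine is in qA, so it halts and accepts.
It halts after 10 steps.

Final answer: Yes - halts after 10 steps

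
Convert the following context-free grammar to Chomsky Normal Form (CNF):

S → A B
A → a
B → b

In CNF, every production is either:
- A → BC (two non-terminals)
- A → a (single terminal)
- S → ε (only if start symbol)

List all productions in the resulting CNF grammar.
The grammar has no ε-productions or unit productions to eliminate.
S → A B is already in CNF (two non-terminals) – keep it.
A → a is already in CNF (single terminal) – keep it.
B → b is already in CNF (single terminal) – keep it.
Resulting CNF grammar (3 productions): A → a; B → b; S → A B

Final answer: A → a; B → b; S → A B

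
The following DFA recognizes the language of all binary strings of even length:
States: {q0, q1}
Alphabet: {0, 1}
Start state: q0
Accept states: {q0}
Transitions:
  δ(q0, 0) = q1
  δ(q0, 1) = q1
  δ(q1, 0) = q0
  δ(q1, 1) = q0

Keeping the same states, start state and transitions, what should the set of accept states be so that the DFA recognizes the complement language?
The DFA is complete (every state has a transition on every symbol), so the complement
is recognized by the same DFA with accepting and non-accepting states swapped.
Original accept states: {q0}
Complement accept states = All states - Original accept states
= {q0, q1} - {q0}
= {q1}
Complement language: strings of ODD length

Final answer: {q1}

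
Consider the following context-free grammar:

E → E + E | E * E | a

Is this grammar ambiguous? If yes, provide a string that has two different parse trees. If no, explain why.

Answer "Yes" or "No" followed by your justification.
Two different leftmost derivations of a + a * a:
  (1) E ⇒ E + E ⇒ a + E ⇒ a + E * E ⇒ a + a * E ⇒ a + a * a   (tree groups a + (a * a))
  (2) E ⇒ E * E ⇒ E + E * E ⇒ a + E * E ⇒ a + a * E ⇒ a + a * a   (tree groups (a + a) * a)
Two distinct leftmost derivations = two distinct parse trees, so the grammar is ambiguous.

Final answer: Yes - the string 'a + a * a' has two distinct leftmost derivations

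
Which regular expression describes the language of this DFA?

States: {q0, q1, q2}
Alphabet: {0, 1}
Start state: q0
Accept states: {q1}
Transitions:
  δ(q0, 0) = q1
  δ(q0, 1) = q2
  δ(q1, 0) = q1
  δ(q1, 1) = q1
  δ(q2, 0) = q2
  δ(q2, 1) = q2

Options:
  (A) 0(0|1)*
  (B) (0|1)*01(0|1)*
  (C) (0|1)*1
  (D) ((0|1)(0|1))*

Testing sample strings against the DFA:
  '1100' -> rejected
  '11101' -> rejected
  '00111' -> accepted
  '11100' -> rejected
Checking each option for a counterexample:
  (A) 0(0|1)*: agrees with the DFA on all strings of length ≤ 4
  (B) (0|1)*01(0|1)*: '0' is accepted by the DFA but does not match the regex → eliminated
  (C) (0|1)*1: '0' is accepted by the DFA but does not match the regex → eliminated
  (D) ((0|1)(0|1))*: ε is rejected by the DFA but matches the regex → eliminated
Only (A) 0(0|1)* is consistent with the DFA.

Final answer: (A) 0(0|1)*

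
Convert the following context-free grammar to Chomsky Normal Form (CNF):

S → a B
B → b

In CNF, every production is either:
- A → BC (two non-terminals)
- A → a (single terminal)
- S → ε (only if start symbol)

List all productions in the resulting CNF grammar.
The grammar has no ε-productions or unit productions to eliminate.
S → a B has terminal a in a right-hand side of length ≥ 2: introduce T_a → a and use T_a in place of a.
B → b is already in CNF (single terminal) – keep it.
S → a B becomes S → T_a B.
Resulting CNF grammar (3 productions): T_a → a; B → b; S → T_a B

Final answer: T_a → a; B → b; S → T_a B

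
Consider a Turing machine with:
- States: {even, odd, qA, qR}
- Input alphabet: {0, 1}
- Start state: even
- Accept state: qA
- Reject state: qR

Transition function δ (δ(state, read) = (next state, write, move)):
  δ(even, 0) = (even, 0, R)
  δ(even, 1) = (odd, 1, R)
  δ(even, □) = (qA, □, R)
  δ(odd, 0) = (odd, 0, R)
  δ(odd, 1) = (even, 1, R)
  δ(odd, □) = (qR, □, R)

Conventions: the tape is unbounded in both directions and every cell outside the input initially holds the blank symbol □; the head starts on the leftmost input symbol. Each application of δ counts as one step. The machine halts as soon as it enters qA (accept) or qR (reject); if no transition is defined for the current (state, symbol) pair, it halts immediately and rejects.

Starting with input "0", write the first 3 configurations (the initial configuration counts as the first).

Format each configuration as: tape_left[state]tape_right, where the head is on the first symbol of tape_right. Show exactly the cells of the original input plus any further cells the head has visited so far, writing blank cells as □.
Step 0: [even]0 (head at position 0)
Step 1: δ(even, 0) = (even, 0, R)  ⊢  0[even]□ (head at position 1)
Step 2: δ(even, □) = (qA, □, R)  ⊢  0□[qA]□ (head at position 2)

Final answer: [even]0 ⊢ 0[even]□ ⊢ 0□[qA]□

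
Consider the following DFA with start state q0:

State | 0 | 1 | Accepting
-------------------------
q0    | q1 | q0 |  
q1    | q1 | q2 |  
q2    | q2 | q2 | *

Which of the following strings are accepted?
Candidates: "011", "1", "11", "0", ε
"011": q0 → q1 → q2 → q2; q2 is accepting → accepted
"1": q0 → q0; q0 is not accepting → rejected
"11": q0 → q0 → q0; q0 is not accepting → rejected
"0": q0 → q1; q1 is not accepting → rejected
ε: q0; q0 is not accepting → rejected

Final answer: "011"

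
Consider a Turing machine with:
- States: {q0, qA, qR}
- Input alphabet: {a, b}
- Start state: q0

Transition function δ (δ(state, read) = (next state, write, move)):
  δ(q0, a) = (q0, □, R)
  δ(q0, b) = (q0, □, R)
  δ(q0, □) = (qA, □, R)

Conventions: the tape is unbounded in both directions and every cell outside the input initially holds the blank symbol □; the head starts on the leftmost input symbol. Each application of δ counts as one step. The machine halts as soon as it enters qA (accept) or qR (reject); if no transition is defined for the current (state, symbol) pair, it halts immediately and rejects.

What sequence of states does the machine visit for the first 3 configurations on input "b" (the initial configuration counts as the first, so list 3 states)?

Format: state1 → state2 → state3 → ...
Step 0: [q0]b (head at position 0)
Step 1: δ(q0, b) = (q0, □, R)  ⊢  □[q0]□ (head at position 1)
Step 2: δ(q0, □) = (qA, □, R)  ⊢  □□[qA]□ (head at position 2)
Reading off the states of these 3 configurations: q0 → q0 → qA

Final answer: q0 → q0 → qA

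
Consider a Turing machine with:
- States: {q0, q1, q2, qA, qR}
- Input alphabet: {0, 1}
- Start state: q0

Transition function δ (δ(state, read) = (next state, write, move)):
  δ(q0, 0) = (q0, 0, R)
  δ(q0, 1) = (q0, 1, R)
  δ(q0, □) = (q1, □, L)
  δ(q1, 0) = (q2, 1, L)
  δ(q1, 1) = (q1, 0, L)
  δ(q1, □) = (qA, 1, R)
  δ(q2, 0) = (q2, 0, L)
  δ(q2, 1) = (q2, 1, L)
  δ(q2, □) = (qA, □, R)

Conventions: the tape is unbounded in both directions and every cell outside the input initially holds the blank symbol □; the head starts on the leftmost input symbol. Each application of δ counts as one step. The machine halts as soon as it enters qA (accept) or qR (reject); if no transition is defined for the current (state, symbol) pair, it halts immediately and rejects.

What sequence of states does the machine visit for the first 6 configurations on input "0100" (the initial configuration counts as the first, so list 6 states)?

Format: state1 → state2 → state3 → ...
Step 0: [q0]0100 (head at position 0)
Step 1: δ(q0, 0) = (q0, 0, R)  ⊢  0[q0]100 (head at position 1)
Step 2: δ(q0, 1) = (q0, 1, R)  ⊢  01[q0]00 (head at position 2)
Step 3: δ(q0, 0) = (q0, 0, R)  ⊢  010[q0]0 (head at position 3)
Step 4: δ(q0, 0) = (q0, 0, R)  ⊢  0100[q0]□ (head at position 4)
Step 5: δ(q0, □) = (q1, □, L)  ⊢  010[q1]0□ (head at position 3)
Reading off the states of these 6 configurations: q0 → q0 → q0 → q0 → q0 → q1

Final answer: q0 → q0 → q0 → q0 → q0 → q1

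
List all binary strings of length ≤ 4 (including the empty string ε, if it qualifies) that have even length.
Checking every binary string of length 0 to 4:
  Length 0: accepted: ε | rejected: (none)
  Length 1: accepted: (none) | rejected: 0, 1
  Length 2: accepted: 00, 01, 10, 11 | rejected: (none)
  Length 3: accepted: (none) | rejected: 000, 001, 010, 011, 100, 101, 110, 111
  Length 4: accepted: 0000, 0001, 0010, 0011, 0100, 0101, 0110, 0111, 1000, 1001, 1010, 1011, 1100, 1101, 1110, 1111 | rejected: (none)
Total: 21 string(s).

Final answer: ε, 00, 01, 10, 11, 0000, 0001, 0010, 0011, 0100, 0101, 0110, 0111, 1000, 1001, 1010, 1011, 1100, 1101, 1110, 1111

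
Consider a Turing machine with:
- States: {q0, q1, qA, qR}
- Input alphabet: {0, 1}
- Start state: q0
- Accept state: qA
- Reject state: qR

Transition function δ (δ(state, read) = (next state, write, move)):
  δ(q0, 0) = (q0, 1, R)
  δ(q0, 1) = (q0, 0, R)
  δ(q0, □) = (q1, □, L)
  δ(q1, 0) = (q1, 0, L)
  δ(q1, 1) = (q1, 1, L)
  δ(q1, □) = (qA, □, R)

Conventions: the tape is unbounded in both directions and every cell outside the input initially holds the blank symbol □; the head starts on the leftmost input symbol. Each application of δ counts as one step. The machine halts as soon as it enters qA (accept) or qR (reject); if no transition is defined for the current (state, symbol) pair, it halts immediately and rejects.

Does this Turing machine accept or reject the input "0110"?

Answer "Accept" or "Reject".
Step 0: [q0]0110 (head at position 0)
Step 1: δ(q0, 0) = (q0, 1, R)  ⊢  1[q0]110 (head at position 1)
Step 2: δ(q0, 1) = (q0, 0, R)  ⊢  10[q0]10 (head at position 2)
Step 3: δ(q0, 1) = (q0, 0, R)  ⊢  100[q0]0 (head at position 3)
Step 4: δ(q0, 0) = (q0, 1, R)  ⊢  1001[q0]□ (head at position 4)
Step 5: δ(q0, □) = (q1, □, L)  ⊢  100[q1]1□ (head at position 3)
Step 6: δ(q1, 1) = (q1, 1, L)  ⊢  10[q1]01□ (head at position 2)
Step 7: δ(q1, 0) = (q1, 0, L)  ⊢  1[q1]001□ (head at position 1)
Step 8: δ(q1, 0) = (q1, 0, L)  ⊢  [q1]1001□ (head at position 0)
Step 9: δ(q1, 1) = (q1, 1, L)  ⊢  [q1]□1001□ (head at position -1)
Step 10: δ(q1, □) = (qA, □, R)  ⊢  □[qA]1001□ (head at position 0)
The machine is in qA, so it halts and accepts.

Final answer: Accept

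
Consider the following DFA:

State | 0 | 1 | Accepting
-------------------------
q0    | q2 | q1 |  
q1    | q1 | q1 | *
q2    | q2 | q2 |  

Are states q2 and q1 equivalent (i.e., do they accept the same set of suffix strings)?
Try the suffix ε (the empty string).
From q2: q2 — not accepting.
From q1: q1 — accepting.
The two states disagree on this suffix, so they are not equivalent.

Final answer: No. Distinguishing string: ε (the empty string) - accepted from q1 but not from q2.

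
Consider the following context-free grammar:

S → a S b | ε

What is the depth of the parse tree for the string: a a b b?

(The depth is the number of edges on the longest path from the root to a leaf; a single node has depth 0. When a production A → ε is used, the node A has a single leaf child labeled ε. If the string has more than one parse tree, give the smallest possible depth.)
The only parse tree applies S → a S b 2 times (once per matching a…b pair) and then S → ε.
The S nodes sit at depths 0, 1, …, 2; the innermost S (depth 2) has the single child ε at depth 3.
The terminal leaves a, b are at depths 1..2, so the longest root-to-leaf path is S → S → … → S → ε with 3 edges.
Depth = 3.

Final answer: 3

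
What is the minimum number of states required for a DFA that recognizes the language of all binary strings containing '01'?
Language: binary strings containing '01'
Lower bound (Myhill–Nerode): the prefixes ε, 0, 01 are pairwise distinguishable:
  ε vs 01: suffix ε distinguishes them (ε is rejected, 01 is accepted)
  0 vs 01: suffix ε distinguishes them (0 is rejected, 01 is accepted)
  ε vs 0: suffix 1 distinguishes them (ε·1 = 1 is rejected, 0·1 = 01 is accepted)
So any DFA needs at least 3 states.
Upper bound: a DFA with 3 states exists (one state per class above: 'no progress', 'last symbol 0', and 'seen 01' (accepting sink)).
Minimum states: 3

Final answer: 3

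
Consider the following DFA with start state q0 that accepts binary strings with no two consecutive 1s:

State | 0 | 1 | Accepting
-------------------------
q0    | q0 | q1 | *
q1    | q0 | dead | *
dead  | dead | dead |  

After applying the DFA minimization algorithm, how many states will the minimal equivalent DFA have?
All 3 states are reachable from q0, so none can be removed as unreachable.
Table-filling: first mark every (accepting, non-accepting) pair as distinguishable (accepting: {q0, q1}; non-accepting: {dead}).
Round 1: (q0, q1) on '1' go to q1 and dead, already distinguishable → mark.
Every pair of states is distinguishable, so the DFA is already minimal.
Equivalence classes: {q0}, {q1}, {dead} → 3 states.

Final answer: 3 states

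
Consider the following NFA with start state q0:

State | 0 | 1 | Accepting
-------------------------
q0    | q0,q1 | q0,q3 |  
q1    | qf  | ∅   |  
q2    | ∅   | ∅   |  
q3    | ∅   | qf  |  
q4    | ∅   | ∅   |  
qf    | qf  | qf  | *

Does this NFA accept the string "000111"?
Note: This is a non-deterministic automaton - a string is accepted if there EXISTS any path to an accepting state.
Track the set of states the NFA could be in: start {q0}
Read '0': {q0} → {q0, q1}
Read '0': {q0, q1} → {q0, q1, qf}
Read '0': {q0, q1, qf} → {q0, q1, qf}
Read '1': {q0, q1, qf} → {q0, q3, qf}
Read '1': {q0, q3, qf} → {q0, q3, qf}
Read '1': {q0, q3, qf} → {q0, q3, qf}
Final set {q0, q3, qf} contains accepting state(s) {qf} → accepted.

Final answer: Yes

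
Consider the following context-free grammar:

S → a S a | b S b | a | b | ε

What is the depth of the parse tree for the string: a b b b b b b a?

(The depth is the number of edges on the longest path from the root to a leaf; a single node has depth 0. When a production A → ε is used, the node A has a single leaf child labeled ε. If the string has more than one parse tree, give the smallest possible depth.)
The string has even length 8, so its (unique) parse tree peels off matching outer symbols: S → a S a, S → b S b, S → b S b, S → b S b, and finally S → ε for the empty middle.
The S nodes are at depths 0..4; the ε leaf under the innermost S is at depth 5 (terminal leaves are at depths 1..4).
Depth = 5.

Final answer: 5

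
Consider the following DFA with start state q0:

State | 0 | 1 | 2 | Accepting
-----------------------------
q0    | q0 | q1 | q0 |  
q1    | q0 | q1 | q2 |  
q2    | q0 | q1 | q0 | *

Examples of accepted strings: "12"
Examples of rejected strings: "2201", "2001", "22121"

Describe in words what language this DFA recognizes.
strings over {0,1,2} ending with '12'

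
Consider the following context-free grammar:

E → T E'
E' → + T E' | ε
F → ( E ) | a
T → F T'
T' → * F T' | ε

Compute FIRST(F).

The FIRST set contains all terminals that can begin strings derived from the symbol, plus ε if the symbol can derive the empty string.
FIRST(F): F → ( E ) contributes '(' and F → a contributes 'a', so FIRST(F) = {(, a}. F is not nullable.

Final answer: {(, a}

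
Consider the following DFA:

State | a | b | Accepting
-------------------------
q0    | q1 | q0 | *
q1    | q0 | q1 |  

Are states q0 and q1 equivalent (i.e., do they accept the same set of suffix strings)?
Try the suffix ε (the empty string).
From q0: q0 — accepting.
From q1: q1 — not accepting.
The two states disagree on this suffix, so they are not equivalent.

Final answer: No. Distinguishing string: ε (the empty string) - accepted from q0 but not from q1.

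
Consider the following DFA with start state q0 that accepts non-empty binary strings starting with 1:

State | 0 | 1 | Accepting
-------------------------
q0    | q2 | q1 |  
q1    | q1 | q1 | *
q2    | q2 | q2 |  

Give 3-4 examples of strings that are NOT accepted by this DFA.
Any strings that end in a non-accepting state work; for example:
"011": q0 → q2 → q2 → q2; q2 is not accepting → rejected
"0000": q0 → q2 → q2 → q2 → q2; q2 is not accepting → rejected
"0011": q0 → q2 → q2 → q2 → q2; q2 is not accepting → rejected
"0101": q0 → q2 → q2 → q2 → q2; q2 is not accepting → rejected

Final answer: "011", "0000", "0011", "0101"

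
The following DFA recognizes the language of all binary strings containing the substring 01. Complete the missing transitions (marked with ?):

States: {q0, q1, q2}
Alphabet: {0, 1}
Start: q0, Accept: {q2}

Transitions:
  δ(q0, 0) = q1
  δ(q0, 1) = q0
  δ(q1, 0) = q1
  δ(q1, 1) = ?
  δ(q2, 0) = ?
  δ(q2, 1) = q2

What each state remembers (consistent with the given transitions and accept states):
  q0: 01 not seen yet and the last symbol was not 0
  q1: 01 not seen yet and the last symbol was 0
  q2: the substring 01 has already been seen
Filling in the missing entries:
  δ(q1, 1): in q1 (01 not seen yet and the last symbol was 0), after reading 1 we have: the substring 01 has already been seen → q2
  δ(q2, 0): in q2 (the substring 01 has already been seen), after reading 0 we have: the substring 01 has already been seen → q2

Final answer: δ(q1, 1) = q2; δ(q2, 0) = q2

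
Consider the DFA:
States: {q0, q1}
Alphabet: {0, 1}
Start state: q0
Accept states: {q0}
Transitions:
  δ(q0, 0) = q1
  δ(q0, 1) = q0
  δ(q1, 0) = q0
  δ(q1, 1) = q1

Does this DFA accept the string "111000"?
Processing string "111000":
  q0 --1--> q0
  q0 --1--> q0
  q0 --1--> q0
  q0 --0--> q1
  q1 --0--> q0
  q0 --0--> q1
Final state: q1
Accept states: {q0}
q1 is not an accept state, so the string is rejected.

Final answer: No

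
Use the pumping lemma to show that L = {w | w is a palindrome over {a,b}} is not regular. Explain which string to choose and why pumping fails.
Language: L = {w | w is a palindrome over {a,b}} (strings that read the same forwards and backwards)
Step 1: Assume for contradiction that L is regular, with pumping length p.
Step 2: Choose s = a^p b a^p. Then s ∈ L (it reads the same forwards and backwards) and |s| ≥ p.
Step 3: Consider any decomposition s = xyz with |xy| ≤ p and |y| > 0. Since |xy| ≤ p and the first p symbols of s are all a's, y = a^k for some k with 1 ≤ k ≤ p.
Step 4: Pumping up (i = 2): xy²z = a^(p+k) b a^p. Its reverse is a^p b a^(p+k) ≠ a^(p+k) b a^p (the single b is no longer in the middle), so xy²z is not a palindrome and xy²z ∉ L.
This contradicts the pumping lemma, so L is not regular.

Final answer: Choose s = a^p b a^p. Since |xy| ≤ p, y = a^k with k ≥ 1. Then xy²z = a^(p+k) b a^p is not a palindrome, so ∉ L.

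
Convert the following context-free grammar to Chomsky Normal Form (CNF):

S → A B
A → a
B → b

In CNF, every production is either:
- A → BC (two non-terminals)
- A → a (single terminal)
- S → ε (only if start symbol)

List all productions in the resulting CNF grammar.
The grammar has no ε-productions or unit productions to eliminate.
S → A B is already in CNF (two non-terminals) – keep it.
A → a is already in CNF (single terminal) – keep it.
B → b is already in CNF (single terminal) – keep it.
Resulting CNF grammar (3 productions): A → a; B → b; S → A B

Final answer: A → a; B → b; S → A B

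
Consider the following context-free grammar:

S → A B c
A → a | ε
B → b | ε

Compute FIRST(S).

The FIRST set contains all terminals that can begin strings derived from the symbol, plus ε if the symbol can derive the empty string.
FIRST(A) = {a, ε} (A → a | ε) and FIRST(B) = {b, ε} (B → b | ε).
For S → A B c: add FIRST(A) minus ε = {a}; A is nullable, so also add FIRST(B) minus ε = {b}; B is nullable too, so also add FIRST(c) = {c}. The terminal c is never erased, so S is not nullable and ε is not included.
FIRST(S) = {a, b, c}.

Final answer: {a, b, c}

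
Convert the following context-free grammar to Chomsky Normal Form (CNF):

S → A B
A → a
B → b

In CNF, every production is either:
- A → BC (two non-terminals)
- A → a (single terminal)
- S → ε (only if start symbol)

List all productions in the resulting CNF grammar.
The grammar has no ε-productions or unit productions to eliminate.
S → A B is already in CNF (two non-terminals) – keep it.
A → a is already in CNF (single terminal) – keep it.
B → b is already in CNF (single terminal) – keep it.
Resulting CNF grammar (3 productions): A → a; B → b; S → A B

Final answer: A → a; B → b; S → A B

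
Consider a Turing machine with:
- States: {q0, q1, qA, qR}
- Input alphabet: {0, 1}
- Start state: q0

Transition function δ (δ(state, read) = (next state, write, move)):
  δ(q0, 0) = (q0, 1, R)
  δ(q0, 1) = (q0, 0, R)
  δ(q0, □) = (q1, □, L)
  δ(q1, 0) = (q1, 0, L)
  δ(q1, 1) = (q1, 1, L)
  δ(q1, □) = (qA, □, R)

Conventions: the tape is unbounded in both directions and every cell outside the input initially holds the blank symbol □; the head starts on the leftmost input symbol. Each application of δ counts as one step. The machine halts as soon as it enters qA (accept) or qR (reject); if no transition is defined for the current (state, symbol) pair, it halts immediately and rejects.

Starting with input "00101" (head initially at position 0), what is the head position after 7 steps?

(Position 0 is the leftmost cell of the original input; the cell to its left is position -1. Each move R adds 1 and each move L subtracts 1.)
Step 0: [q0]00101 (head at position 0)
Step 1: δ(q0, 0) = (q0, 1, R)  ⊢  1[q0]0101 (head at position 1)
Step 2: δ(q0, 0) = (q0, 1, R)  ⊢  11[q0]101 (head at position 2)
Step 3: δ(q0, 1) = (q0, 0, R)  ⊢  110[q0]01 (head at position 3)
Step 4: δ(q0, 0) = (q0, 1, R)  ⊢  1101[q0]1 (head at position 4)
Step 5: δ(q0, 1) = (q0, 0, R)  ⊢  11010[q0]□ (head at position 5)
Step 6: δ(q0, □) = (q1, □, L)  ⊢  1101[q1]0□ (head at position 4)
Step 7: δ(q1, 0) = (q1, 0, L)  ⊢  110[q1]10□ (head at position 3)
Head position after 7 steps: 3

Final answer: Position 3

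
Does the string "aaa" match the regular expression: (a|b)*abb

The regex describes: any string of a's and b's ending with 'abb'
No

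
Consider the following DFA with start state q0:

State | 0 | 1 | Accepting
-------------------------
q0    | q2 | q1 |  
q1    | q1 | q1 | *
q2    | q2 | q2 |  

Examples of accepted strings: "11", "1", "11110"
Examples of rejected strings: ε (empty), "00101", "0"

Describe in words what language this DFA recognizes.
non-empty binary strings starting with 1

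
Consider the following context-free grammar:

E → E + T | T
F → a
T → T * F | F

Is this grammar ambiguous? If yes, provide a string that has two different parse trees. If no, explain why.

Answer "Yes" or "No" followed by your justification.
This is the standard stratified expression grammar: '+' is introduced only by the left-recursive rule E → E + T and '*' only by the left-recursive rule T → T * F, with F → a. For any string, the last '+' must be the one produced at the root E (everything after it is a T containing no '+'), and likewise within each T the last '*' is produced at its root. This fixes the parse tree uniquely (left-associative, '*' binding tighter than '+'), so every string has exactly one parse tree.

Final answer: No - the grammar is unambiguous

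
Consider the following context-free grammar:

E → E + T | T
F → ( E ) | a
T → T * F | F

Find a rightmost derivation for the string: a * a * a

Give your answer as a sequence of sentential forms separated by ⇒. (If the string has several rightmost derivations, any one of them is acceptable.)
Start with E.
Step 1: the rightmost non-terminal is E; apply E → T:  T
Step 2: the rightmost non-terminal is T; apply T → T * F:  T * F
Step 3: the rightmost non-terminal is F; apply F → a:  T * a
Step 4: the rightmost non-terminal is T; apply T → T * F:  T * F * a
Step 5: the rightmost non-terminal is F; apply F → a:  T * a * a
Step 6: the rightmost non-terminal is T; apply T → F:  F * a * a
Step 7: the rightmost non-terminal is F; apply F → a:  a * a * a

Final answer: E ⇒ T ⇒ T * F ⇒ T * a ⇒ T * F * a ⇒ T * a * a ⇒ F * a * a ⇒ a * a * a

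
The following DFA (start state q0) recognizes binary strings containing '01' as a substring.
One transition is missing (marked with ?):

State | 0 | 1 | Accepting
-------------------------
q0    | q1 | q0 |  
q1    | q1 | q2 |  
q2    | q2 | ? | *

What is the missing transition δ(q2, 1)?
q2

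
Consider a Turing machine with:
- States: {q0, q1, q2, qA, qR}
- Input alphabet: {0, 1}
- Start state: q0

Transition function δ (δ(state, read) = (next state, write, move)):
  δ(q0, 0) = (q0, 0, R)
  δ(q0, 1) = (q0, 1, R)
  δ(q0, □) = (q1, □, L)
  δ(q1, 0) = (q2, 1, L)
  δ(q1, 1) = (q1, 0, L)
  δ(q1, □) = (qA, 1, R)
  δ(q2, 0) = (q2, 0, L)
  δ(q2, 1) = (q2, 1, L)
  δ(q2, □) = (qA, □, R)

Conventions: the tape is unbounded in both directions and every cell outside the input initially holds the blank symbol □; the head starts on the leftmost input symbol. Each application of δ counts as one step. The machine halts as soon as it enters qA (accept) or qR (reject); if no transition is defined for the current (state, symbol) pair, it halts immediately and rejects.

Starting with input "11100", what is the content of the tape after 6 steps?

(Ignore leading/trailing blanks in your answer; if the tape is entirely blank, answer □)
Step 0: [q0]11100 (head at position 0)
Step 1: δ(q0, 1) = (q0, 1, R)  ⊢  1[q0]1100 (head at position 1)
Step 2: δ(q0, 1) = (q0, 1, R)  ⊢  11[q0]100 (head at position 2)
Step 3: δ(q0, 1) = (q0, 1, R)  ⊢  111[q0]00 (head at position 3)
Step 4: δ(q0, 0) = (q0, 0, R)  ⊢  1110[q0]0 (head at position 4)
Step 5: δ(q0, 0) = (q0, 0, R)  ⊢  11100[q0]□ (head at position 5)
Step 6: δ(q0, □) = (q1, □, L)  ⊢  1110[q1]0□ (head at position 4)
Tape after 6 steps (ignoring surrounding blanks): 11100

Final answer: Tape: 11100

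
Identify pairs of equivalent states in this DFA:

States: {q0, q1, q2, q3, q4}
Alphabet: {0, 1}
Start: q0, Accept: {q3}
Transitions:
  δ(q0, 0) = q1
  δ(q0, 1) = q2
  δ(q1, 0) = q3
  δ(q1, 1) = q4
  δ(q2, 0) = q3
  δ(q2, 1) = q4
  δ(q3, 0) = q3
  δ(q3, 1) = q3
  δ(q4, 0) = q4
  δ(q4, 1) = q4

Using the table-filling algorithm:
Round 0 – mark pairs where exactly one state is accepting: (q0,q3), (q1,q3), (q2,q3), (q3,q4)
Round 1 – newly marked: (q0,q1) [on 0: q1 vs q3, already marked]; (q0,q2) [on 0: q1 vs q3, already marked]; (q1,q4) [on 0: q3 vs q4, already marked]; (q2,q4) [on 0: q3 vs q4, already marked]
Round 2 – newly marked: (q0,q4) [on 0: q1 vs q4, already marked]
No further pairs can be marked.
(q1, q2) unmarked: δ(q1,0)=q3, δ(q2,0)=q3; δ(q1,1)=q4, δ(q2,1)=q4 → equivalent
Equivalent pairs: (q1, q2)

Final answer: Equivalent pairs: (q1, q2)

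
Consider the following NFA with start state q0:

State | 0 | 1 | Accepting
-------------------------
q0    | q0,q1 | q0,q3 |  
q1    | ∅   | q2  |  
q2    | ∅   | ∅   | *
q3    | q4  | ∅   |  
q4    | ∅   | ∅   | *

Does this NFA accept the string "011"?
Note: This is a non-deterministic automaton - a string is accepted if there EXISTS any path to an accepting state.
Track the set of states the NFA could be in: start {q0}
Read '0': {q0} → {q0, q1}
Read '1': {q0, q1} → {q0, q2, q3}
Read '1': {q0, q2, q3} → {q0, q3}
Final set {q0, q3} contains no accepting state → rejected.

Final answer: No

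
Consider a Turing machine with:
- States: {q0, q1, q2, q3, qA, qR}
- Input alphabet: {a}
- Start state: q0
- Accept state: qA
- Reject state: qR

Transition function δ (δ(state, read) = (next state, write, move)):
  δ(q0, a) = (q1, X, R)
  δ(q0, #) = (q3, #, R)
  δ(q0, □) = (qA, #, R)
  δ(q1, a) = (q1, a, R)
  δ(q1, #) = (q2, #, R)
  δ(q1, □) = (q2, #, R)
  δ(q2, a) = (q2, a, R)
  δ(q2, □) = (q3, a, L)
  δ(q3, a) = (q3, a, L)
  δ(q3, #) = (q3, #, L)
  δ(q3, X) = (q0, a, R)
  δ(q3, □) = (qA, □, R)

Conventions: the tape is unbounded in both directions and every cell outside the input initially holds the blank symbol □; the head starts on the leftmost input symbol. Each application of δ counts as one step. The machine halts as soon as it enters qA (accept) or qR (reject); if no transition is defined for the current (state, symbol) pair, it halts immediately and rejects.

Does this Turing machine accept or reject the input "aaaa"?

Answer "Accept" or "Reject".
Trace (configuration after each step, as tape_left[state]tape_right with head position):
Step 0: [q0]aaaa (head at position 0)
Step 1: X[q1]aaa (head 1)
Step 2: Xa[q1]aa (head 2)
Step 3: Xaa[q1]a (head 3)
Step 4: Xaaa[q1]□ (head 4)
Step 5: Xaaa#[q2]□ (head 5)
Step 6: Xaaa[q3]#a (head 4)
Step 7: Xaa[q3]a#a (head 3)
Step 8: Xa[q3]aa#a (head 2)
Step 9: X[q3]aaa#a (head 1)
Step 10: [q3]Xaaa#a (head 0)
Step 11: a[q0]aaa#a (head 1)
Step 12: aX[q1]aa#a (head 2)
Step 13: aXa[q1]a#a (head 3)
Step 14: aXaa[q1]#a (head 4)
Step 15: aXaa#[q2]a (head 5)
Step 16: aXaa#a[q2]□ (head 6)
Step 17: aXaa#[q3]aa (head 5)
Step 18: aXaa[q3]#aa (head 4)
Step 19: aXa[q3]a#aa (head 3)
Step 20: aX[q3]aa#aa (head 2)
Step 21: a[q3]Xaa#aa (head 1)
Step 22: aa[q0]aa#aa (head 2)
Step 23: aaX[q1]a#aa (head 3)
Step 24: aaXa[q1]#aa (head 4)
Step 25: aaXa#[q2]aa (head 5)
Step 26: aaXa#a[q2]a (head 6)
Step 27: aaXa#aa[q2]□ (head 7)
Step 28: aaXa#a[q3]aa (head 6)
Step 29: aaXa#[q3]aaa (head 5)
Step 30: aaXa[q3]#aaa (head 4)
Step 31: aaX[q3]a#aaa (head 3)
Step 32: aa[q3]Xa#aaa (head 2)
Step 33: aaa[q0]a#aaa (head 3)
Step 34: aaaX[q1]#aaa (head 4)
Step 35: aaaX#[q2]aaa (head 5)
Step 36: aaaX#a[q2]aa (head 6)
Step 37: aaaX#aa[q2]a (head 7)
Step 38: aaaX#aaa[q2]□ (head 8)
Step 39: aaaX#aa[q3]aa (head 7)
Step 40: aaaX#a[q3]aaa (head 6)
Step 41: aaaX#[q3]aaaa (head 5)
Step 42: aaaX[q3]#aaaa (head 4)
Step 43: aaa[q3]X#aaaa (head 3)
Step 44: aaaa[q0]#aaaa (head 4)
Step 45: aaaa#[q3]aaaa (head 5)
Step 46: aaaa[q3]#aaaa (head 4)
Step 47: aaa[q3]a#aaaa (head 3)
Step 48: aa[q3]aa#aaaa (head 2)
Step 49: a[q3]aaa#aaaa (head 1)
Step 50: [q3]aaaa#aaaa (head 0)
Step 51: [q3]□aaaa#aaaa (head -1)
Step 52: □[qA]aaaa#aaaa (head 0)
The machine is in qA, so it halts and accepts.

Final answer: Accept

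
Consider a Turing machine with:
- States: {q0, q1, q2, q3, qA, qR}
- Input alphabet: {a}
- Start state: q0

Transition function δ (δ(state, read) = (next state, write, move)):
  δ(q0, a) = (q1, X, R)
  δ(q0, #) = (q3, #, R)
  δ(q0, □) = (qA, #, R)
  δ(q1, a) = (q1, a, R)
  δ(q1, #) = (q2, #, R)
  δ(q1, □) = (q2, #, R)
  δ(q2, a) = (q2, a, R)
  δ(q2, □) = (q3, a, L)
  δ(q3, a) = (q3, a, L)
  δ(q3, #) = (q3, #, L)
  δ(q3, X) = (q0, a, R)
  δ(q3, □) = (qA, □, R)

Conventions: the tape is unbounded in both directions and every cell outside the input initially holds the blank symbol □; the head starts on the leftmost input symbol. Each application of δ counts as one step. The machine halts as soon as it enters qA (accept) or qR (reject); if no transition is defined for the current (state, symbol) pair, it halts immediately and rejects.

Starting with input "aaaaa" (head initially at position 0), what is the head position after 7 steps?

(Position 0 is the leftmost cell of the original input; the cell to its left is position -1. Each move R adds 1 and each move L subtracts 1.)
Step 0: [q0]aaaaa (head at position 0)
Step 1: δ(q0, a) = (q1, X, R)  ⊢  X[q1]aaaa (head at position 1)
Step 2: δ(q1, a) = (q1, a, R)  ⊢  Xa[q1]aaa (head at position 2)
Step 3: δ(q1, a) = (q1, a, R)  ⊢  Xaa[q1]aa (head at position 3)
Step 4: δ(q1, a) = (q1, a, R)  ⊢  Xaaa[q1]a (head at position 4)
Step 5: δ(q1, a) = (q1, a, R)  ⊢  Xaaaa[q1]□ (head at position 5)
Step 6: δ(q1, □) = (q2, #, R)  ⊢  Xaaaa#[q2]□ (head at position 6)
Step 7: δ(q2, □) = (q3, a, L)  ⊢  Xaaaa[q3]#a (head at position 5)
Head position after 7 steps: 5

Final answer: Position 5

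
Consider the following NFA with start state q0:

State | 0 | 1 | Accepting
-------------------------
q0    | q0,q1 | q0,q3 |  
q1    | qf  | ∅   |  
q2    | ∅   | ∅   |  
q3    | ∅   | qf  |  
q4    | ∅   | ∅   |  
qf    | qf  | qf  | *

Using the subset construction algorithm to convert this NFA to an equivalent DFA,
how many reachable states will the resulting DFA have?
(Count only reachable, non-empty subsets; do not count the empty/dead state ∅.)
Start subset: {q0}
{q0}: on 0 → {q0, q1}, on 1 → {q0, q3}
{q0, q1}: on 0 → {q0, q1, qf}, on 1 → {q0, q3}
{q0, q3}: on 0 → {q0, q1}, on 1 → {q0, q3, qf}
{q0, q1, qf}: on 0 → {q0, q1, qf}, on 1 → {q0, q3, qf}
{q0, q3, qf}: on 0 → {q0, q1, qf}, on 1 → {q0, q3, qf}
Reachable non-empty subsets: {q0}, {q0, q1}, {q0, q3}, {q0, q1, qf}, {q0, q3, qf} — 5 in total.

Final answer: 5 states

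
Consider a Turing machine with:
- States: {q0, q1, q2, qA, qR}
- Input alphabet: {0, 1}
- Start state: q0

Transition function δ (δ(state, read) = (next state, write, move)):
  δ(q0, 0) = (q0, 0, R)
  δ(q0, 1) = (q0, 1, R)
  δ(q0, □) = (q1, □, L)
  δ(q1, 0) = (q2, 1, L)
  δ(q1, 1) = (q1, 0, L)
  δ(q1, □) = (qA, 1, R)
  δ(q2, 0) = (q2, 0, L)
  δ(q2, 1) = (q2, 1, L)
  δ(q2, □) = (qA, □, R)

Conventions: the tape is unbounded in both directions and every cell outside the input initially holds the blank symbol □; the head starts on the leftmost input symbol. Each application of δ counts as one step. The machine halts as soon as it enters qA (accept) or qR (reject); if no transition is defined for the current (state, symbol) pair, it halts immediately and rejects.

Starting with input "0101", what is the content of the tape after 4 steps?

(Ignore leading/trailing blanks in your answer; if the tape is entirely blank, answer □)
Step 0: [q0]0101 (head at position 0)
Step 1: δ(q0, 0) = (q0, 0, R)  ⊢  0[q0]101 (head at position 1)
Step 2: δ(q0, 1) = (q0, 1, R)  ⊢  01[q0]01 (head at position 2)
Step 3: δ(q0, 0) = (q0, 0, R)  ⊢  010[q0]1 (head at position 3)
Step 4: δ(q0, 1) = (q0, 1, R)  ⊢  0101[q0]□ (head at position 4)
Tape after 4 steps (ignoring surrounding blanks): 0101

Final answer: Tape: 0101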